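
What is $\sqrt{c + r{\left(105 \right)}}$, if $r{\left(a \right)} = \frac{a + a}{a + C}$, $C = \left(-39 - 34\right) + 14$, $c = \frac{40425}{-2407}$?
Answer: $\frac{4 i \sqrt{2342600715}}{55361} \approx 3.4971 i$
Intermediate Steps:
$c = - \frac{40425}{2407}$ ($c = 40425 \left(- \frac{1}{2407}\right) = - \frac{40425}{2407} \approx -16.795$)
$C = -59$ ($C = -73 + 14 = -59$)
$r{\left(a \right)} = \frac{2 a}{-59 + a}$ ($r{\left(a \right)} = \frac{a + a}{a - 59} = \frac{2 a}{-59 + a}$)
$\sqrt{c + r{\left(105 \right)}} = \sqrt{- \frac{40425}{2407} + 2 \cdot 105 \frac{1}{-59 + 105}} = \sqrt{- \frac{40425}{2407} + 2 \cdot 105 \cdot \frac{1}{46}} = \sqrt{- \frac{40425}{2407} + \frac{105}{23}} = \sqrt{- \frac{677040}{55361}} = \frac{4 i \sqrt{2342600715}}{55361}$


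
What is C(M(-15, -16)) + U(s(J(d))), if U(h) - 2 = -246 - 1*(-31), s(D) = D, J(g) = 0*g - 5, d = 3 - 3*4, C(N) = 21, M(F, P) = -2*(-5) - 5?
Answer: -192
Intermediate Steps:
M(F, P) = 5 (M(F, P) = 10 - 5 = 5)
d = -9 (d = 3 - 12 = -9)
J(g) = -5 (J(g) = 0 - 5 = -5)
U(h) = -213 (U(h) = 2 + (-246 - 1*(-31)) = 2 + (-246 + 31) = 2 - 215 = -213)
C(M(-15, -16)) + U(s(J(d))) = 21 - 213 = -192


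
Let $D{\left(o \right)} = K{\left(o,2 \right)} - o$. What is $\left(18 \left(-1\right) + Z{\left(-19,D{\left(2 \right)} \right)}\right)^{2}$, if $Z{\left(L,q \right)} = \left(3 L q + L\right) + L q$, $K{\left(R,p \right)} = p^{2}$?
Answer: $35721$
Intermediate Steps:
$D{\left(o \right)} = 4 - o$ ($D{\left(o \right)} = 2^{2} - o = 4 - o$)
$Z{\left(L,q \right)} = L + 4 L q$ ($Z{\left(L,q \right)} = \left(3 L q + L\right) + L q = \left(L + 3 L q\right) + L q = L + 4 L q$)
$\left(18 \left(-1\right) + Z{\left(-19,D{\left(2 \right)} \right)}\right)^{2} = \left(18 \left(-1\right) - 19 \left(1 + 4 \left(4 - 2\right)\right)\right)^{2} = \left(-18 - 19 \left(1 + 4 \left(4 - 2\right)\right)\right)^{2} = \left(-18 - 19 \left(1 + 4 \cdot 2\right)\right)^{2} = \left(-18 - 19 \left(1 + 8\right)\right)^{2} = \left(-18 - 171\right)^{2} = \left(-189\right)^{2} = 35721$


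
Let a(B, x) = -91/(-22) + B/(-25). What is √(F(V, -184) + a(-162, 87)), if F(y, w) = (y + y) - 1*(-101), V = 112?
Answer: √4060958/110 ≈ 18.320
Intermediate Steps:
a(B, x) = 91/22 - B/25 (a(B, x) = -91*(-1/22) + B*(-1/25) = 91/22 - B/25)
F(y, w) = 101 + 2*y (F(y, w) = 2*y + 101 = 101 + 2*y)
√(F(V, -184) + a(-162, 87)) = √((101 + 2*112) + (91/22 - 1/25*(-162))) = √((101 + 224) + (91/22 + 162/25)) = √(325 + 5839/550) = √(184589/550) = √4060958/110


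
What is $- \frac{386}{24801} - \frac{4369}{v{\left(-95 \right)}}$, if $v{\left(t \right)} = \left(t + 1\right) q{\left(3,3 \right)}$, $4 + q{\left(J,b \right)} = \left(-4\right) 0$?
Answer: $- \frac{108500705}{9325176} \approx -11.635$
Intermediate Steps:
$q{\left(J,b \right)} = -4$ ($q{\left(J,b \right)} = -4 - 0 = -4 + 0 = -4$)
$v{\left(t \right)} = -4 - 4 t$ ($v{\left(t \right)} = \left(t + 1\right) \left(-4\right) = \left(1 + t\right) \left(-4\right) = -4 - 4 t$)
$- \frac{386}{24801} - \frac{4369}{v{\left(-95 \right)}} = - \frac{386}{24801} - \frac{4369}{-4 - -380} = \left(-386\right) \frac{1}{24801} - \frac{4369}{-4 + 380} = - \frac{386}{24801} - \frac{4369}{376} = - \frac{108500705}{9325176}$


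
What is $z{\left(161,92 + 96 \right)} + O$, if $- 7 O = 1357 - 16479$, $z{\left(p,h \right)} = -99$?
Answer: $\frac{14429}{7} \approx 2061.3$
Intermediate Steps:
$O = \frac{15122}{7}$ ($O = - \frac{1357 - 16479}{7} = \left(- \frac{1}{7}\right) \left(-15122\right) = \frac{15122}{7} \approx 2160.3$)
$z{\left(161,92 + 96 \right)} + O = -99 + \frac{15122}{7} = \frac{14429}{7}$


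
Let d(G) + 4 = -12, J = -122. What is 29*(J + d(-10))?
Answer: -4002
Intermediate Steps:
d(G) = -16 (d(G) = -4 - 12 = -16)
29*(J + d(-10)) = 29*(-122 - 16) = 29*(-138) = -4002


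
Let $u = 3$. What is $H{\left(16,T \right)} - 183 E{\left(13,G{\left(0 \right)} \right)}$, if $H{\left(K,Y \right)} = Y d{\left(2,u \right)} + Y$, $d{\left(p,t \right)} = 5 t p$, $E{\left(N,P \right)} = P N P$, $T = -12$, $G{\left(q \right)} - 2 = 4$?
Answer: $-86016$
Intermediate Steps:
$G{\left(q \right)} = 6$ ($G{\left(q \right)} = 2 + 4 = 6$)
$E{\left(N,P \right)} = N P^{2}$ ($E{\left(N,P \right)} = N P P = N P^{2}$)
$d{\left(p,t \right)} = 5 p t$
$H{\left(K,Y \right)} = 31 Y$ ($H{\left(K,Y \right)} = Y 5 \cdot 2 \cdot 3 + Y = Y 30 + Y = 30 Y + Y = 31 Y$)
$H{\left(16,T \right)} - 183 E{\left(13,G{\left(0 \right)} \right)} = 31 \left(-12\right) - 183 \cdot 13 \cdot 6^{2} = -372 - 183 \cdot 13 \cdot 36 = -372 - 85644 = -86016$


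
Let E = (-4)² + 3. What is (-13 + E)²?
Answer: 36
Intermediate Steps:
E = 19 (E = 16 + 3 = 19)
(-13 + E)² = (-13 + 19)² = 6² = 36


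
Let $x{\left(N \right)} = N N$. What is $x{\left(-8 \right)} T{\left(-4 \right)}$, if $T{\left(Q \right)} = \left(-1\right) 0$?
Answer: $0$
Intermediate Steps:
$x{\left(N \right)} = N^{2}$
$T{\left(Q \right)} = 0$
$x{\left(-8 \right)} T{\left(-4 \right)} = \left(-8\right)^{2} \cdot 0 = 64 \cdot 0 = 0$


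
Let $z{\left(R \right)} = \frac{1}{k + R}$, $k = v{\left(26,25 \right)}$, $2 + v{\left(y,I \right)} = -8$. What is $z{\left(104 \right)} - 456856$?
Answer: $- \frac{42944463}{94} \approx -4.5686 \cdot 10^{5}$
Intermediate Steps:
$v{\left(y,I \right)} = -10$ ($v{\left(y,I \right)} = -2 - 8 = -10$)
$k = -10$
$z{\left(R \right)} = \frac{1}{-10 + R}$
$z{\left(104 \right)} - 456856 = \frac{1}{-10 + 104} - 456856 = \frac{1}{94} - 456856 = - \frac{42944463}{94}$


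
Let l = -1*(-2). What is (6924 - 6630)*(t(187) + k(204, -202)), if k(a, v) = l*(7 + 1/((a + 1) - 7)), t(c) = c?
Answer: 1950200/33 ≈ 59097.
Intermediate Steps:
l = 2
k(a, v) = 14 + 2/(-6 + a) (k(a, v) = 2*(7 + 1/((a + 1) - 7)) = 2*(7 + 1/((1 + a) - 7)) = 2*(7 + 1/(-6 + a)) = 14 + 2/(-6 + a))
(6924 - 6630)*(t(187) + k(204, -202)) = (6924 - 6630)*(187 + 2*(-41 + 7*204)/(-6 + 204)) = 294*(187 + 2*(-41 + 1428)/198) = 294*(187 + 2*(1/198)*1387) = 294*(187 + 1387/99) = 294*(19900/99) = 1950200/33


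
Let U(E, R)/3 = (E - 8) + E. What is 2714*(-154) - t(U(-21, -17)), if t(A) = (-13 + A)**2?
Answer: -444525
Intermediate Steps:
U(E, R) = -24 + 6*E (U(E, R) = 3*((E - 8) + E) = 3*((-8 + E) + E) = 3*(-8 + 2*E) = -24 + 6*E)
2714*(-154) - t(U(-21, -17)) = 2714*(-154) - (-13 + (-24 + 6*(-21)))**2 = -417956 - (-13 + (-24 - 126))**2 = -417956 - (-13 - 150)**2 = -417956 - 1*(-163)**2 = -417956 - 1*26569 = -417956 - 26569 = -444525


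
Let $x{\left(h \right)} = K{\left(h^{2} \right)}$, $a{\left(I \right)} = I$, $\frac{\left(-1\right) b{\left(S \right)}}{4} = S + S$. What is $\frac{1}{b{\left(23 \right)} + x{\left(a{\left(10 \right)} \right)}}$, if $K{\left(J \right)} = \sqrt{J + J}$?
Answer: $- \frac{23}{4207} - \frac{5 \sqrt{2}}{16828} \approx -0.0058873$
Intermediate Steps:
$b{\left(S \right)} = - 8 S$ ($b{\left(S \right)} = - 4 \left(S + S\right) = - 4 \cdot 2 S = - 8 S$)
$K{\left(J \right)} = \sqrt{2} \sqrt{J}$ ($K{\left(J \right)} = \sqrt{2 J} = \sqrt{2} \sqrt{J}$)
$x{\left(h \right)} = \sqrt{2} \sqrt{h^{2}}$
$\frac{1}{b{\left(23 \right)} + x{\left(a{\left(10 \right)} \right)}} = \frac{1}{\left(-8\right) 23 + \sqrt{2} \sqrt{10^{2}}} = \frac{1}{-184 + \sqrt{2} \sqrt{100}} = \frac{1}{-184 + \sqrt{2} \cdot 10} = \frac{1}{-184 + 10 \sqrt{2}}$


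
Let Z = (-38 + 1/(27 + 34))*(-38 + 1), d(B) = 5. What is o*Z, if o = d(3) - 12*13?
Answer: -12945079/61 ≈ -2.1221e+5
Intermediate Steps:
Z = 85729/61 (Z = (-38 + 1/61)*(-37) = -2317/61*(-37) = 85729/61 ≈ 1405.4)
o = -151 (o = 5 - 12*13 = 5 - 156 = -151)
o*Z = -151*85729/61 = -12945079/61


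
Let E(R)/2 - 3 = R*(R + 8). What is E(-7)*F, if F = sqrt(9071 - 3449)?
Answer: -8*sqrt(5622) ≈ -599.84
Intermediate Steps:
F = sqrt(5622) ≈ 74.980
E(R) = 6 + 2*R*(8 + R) (E(R) = 6 + 2*(R*(R + 8)) = 6 + 2*(R*(8 + R)) = 6 + 2*R*(8 + R))
E(-7)*F = (6 + 2*(-7)**2 + 16*(-7))*sqrt(5622) = (6 + 2*49 - 112)*sqrt(5622) = (6 + 98 - 112)*sqrt(5622) = -8*sqrt(5622)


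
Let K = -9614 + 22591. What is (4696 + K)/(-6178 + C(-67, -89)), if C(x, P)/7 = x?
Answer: -17673/6647 ≈ -2.6588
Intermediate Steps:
K = 12977
C(x, P) = 7*x
(4696 + K)/(-6178 + C(-67, -89)) = (4696 + 12977)/(-6178 + 7*(-67)) = 17673/(-6178 - 469) = 17673/(-6647) = 17673*(-1/6647) = -17673/6647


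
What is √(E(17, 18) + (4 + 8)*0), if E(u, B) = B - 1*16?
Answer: √2 ≈ 1.4142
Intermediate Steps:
E(u, B) = -16 + B (E(u, B) = B - 16 = -16 + B)
√(E(17, 18) + (4 + 8)*0) = √((-16 + 18) + (4 + 8)*0) = √(2 + 12*0) = √(2 + 0) = √2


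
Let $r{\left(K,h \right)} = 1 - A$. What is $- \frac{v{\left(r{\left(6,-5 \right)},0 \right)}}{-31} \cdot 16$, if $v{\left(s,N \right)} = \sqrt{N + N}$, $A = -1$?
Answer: $0$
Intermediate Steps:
$r{\left(K,h \right)} = 2$ ($r{\left(K,h \right)} = 1 - -1 = 1 + 1 = 2$)
$v{\left(s,N \right)} = \sqrt{2} \sqrt{N}$ ($v{\left(s,N \right)} = \sqrt{2 N} = \sqrt{2} \sqrt{N}$)
$- \frac{v{\left(r{\left(6,-5 \right)},0 \right)}}{-31} \cdot 16 = - \frac{\sqrt{2} \sqrt{0}}{-31} \cdot 16 = - \sqrt{2} \cdot 0 \left(- \frac{1}{31}\right) 16 = - 0 \left(- \frac{1}{31}\right) 16 = - 0 \cdot 16 = \left(-1\right) 0 = 0$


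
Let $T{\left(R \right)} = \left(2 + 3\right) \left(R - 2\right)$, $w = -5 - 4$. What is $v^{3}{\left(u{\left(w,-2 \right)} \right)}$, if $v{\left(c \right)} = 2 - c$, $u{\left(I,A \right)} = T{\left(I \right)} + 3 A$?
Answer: $250047$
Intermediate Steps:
$w = -9$ ($w = -5 - 4 = -9$)
$T{\left(R \right)} = -10 + 5 R$ ($T{\left(R \right)} = 5 \left(-2 + R\right) = -10 + 5 R$)
$u{\left(I,A \right)} = -10 + 3 A + 5 I$ ($u{\left(I,A \right)} = \left(-10 + 5 I\right) + 3 A = -10 + 3 A + 5 I$)
$v^{3}{\left(u{\left(w,-2 \right)} \right)} = \left(2 - \left(-10 + 3 \left(-2\right) + 5 \left(-9\right)\right)\right)^{3} = \left(2 - \left(-10 - 6 - 45\right)\right)^{3} = \left(2 - -61\right)^{3} = \left(2 + 61\right)^{3} = 63^{3} = 250047$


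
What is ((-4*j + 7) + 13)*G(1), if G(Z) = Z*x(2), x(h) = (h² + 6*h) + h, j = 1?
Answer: 288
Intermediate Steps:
x(h) = h² + 7*h
G(Z) = 18*Z (G(Z) = Z*(2*(7 + 2)) = Z*(2*9) = Z*18 = 18*Z)
((-4*j + 7) + 13)*G(1) = ((-4*1 + 7) + 13)*(18*1) = ((-4 + 7) + 13)*18 = (3 + 13)*18 = 16*18 = 288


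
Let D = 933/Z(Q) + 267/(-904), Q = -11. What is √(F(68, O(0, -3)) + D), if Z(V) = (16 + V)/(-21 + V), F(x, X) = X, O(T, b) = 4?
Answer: 7*I*√622032230/2260 ≈ 77.25*I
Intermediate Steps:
Z(V) = (16 + V)/(-21 + V)
D = -26991159/4520 (D = 933/(((16 - 11)/(-21 - 11))) + 267/(-904) = 933/((5/(-32))) + 267*(-1/904) = 933/((-1/32*5)) - 267/904 = 933/(-5/32) - 267/904 = 933*(-32/5) - 267/904 = -29856/5 - 267/904 = -26991159/4520 ≈ -5971.5)
√(F(68, O(0, -3)) + D) = √(4 - 26991159/4520) = √(-26973079/4520) = 7*I*√622032230/2260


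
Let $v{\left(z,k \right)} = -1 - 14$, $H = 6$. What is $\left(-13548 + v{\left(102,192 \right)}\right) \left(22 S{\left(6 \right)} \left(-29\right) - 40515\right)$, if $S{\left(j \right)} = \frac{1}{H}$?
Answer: $550947144$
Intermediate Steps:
$S{\left(j \right)} = \frac{1}{6}$
$v{\left(z,k \right)} = -15$ ($v{\left(z,k \right)} = -1 - 14 = -15$)
$\left(-13548 + v{\left(102,192 \right)}\right) \left(22 S{\left(6 \right)} \left(-29\right) - 40515\right) = \left(-13548 - 15\right) \left(22 \cdot \frac{1}{6} \left(-29\right) - 40515\right) = - 13563 \left(\frac{11}{3} \left(-29\right) - 40515\right) = - 13563 \left(- \frac{319}{3} - 40515\right) = \left(-13563\right) \left(- \frac{121864}{3}\right) = 550947144$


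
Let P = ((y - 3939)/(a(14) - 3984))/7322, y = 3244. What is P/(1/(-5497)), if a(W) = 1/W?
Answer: -33221/253655 ≈ -0.13097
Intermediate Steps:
P = 139/5834065 (P = ((3244 - 3939)/(1/14 - 3984))/7322 = -695/(1/14 - 3984)*(1/7322) = -695/(-55775/14)*(1/7322) = -695*(-14/55775)*(1/7322) = (1946/11155)*(1/7322) = 139/5834065 ≈ 2.3826e-5)
P/(1/(-5497)) = 139/(5834065*(1/(-5497))) = 139/(5834065*(-1/5497)) = (139/5834065)*(-5497) = -33221/253655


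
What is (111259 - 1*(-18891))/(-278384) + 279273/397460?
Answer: 23736967/100954840 ≈ 0.23512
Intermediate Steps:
(111259 - 1*(-18891))/(-278384) + 279273/397460 = (111259 + 18891)*(-1/278384) + 279273*(1/397460) = 130150*(-1/278384) + 279273/397460 = -475/1016 + 279273/397460 = 23736967/100954840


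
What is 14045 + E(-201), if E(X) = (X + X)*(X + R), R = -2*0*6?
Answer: 94847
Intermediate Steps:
R = 0 (R = 0*6 = 0)
E(X) = 2*X² (E(X) = (X + X)*(X + 0) = (2*X)*X = 2*X²)
14045 + E(-201) = 14045 + 2*(-201)² = 14045 + 2*40401 = 14045 + 80802 = 94847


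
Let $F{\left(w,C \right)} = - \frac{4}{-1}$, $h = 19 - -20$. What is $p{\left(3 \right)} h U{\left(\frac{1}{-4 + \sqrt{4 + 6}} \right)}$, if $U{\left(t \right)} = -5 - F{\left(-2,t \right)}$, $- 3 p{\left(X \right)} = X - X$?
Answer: $0$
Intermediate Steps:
$h = 39$ ($h = 19 + 20 = 39$)
$F{\left(w,C \right)} = 4$ ($F{\left(w,C \right)} = \left(-4\right) \left(-1\right) = 4$)
$p{\left(X \right)} = 0$ ($p{\left(X \right)} = - \frac{X - X}{3} = \left(- \frac{1}{3}\right) 0 = 0$)
$U{\left(t \right)} = -9$ ($U{\left(t \right)} = -5 - 4 = -9$)
$p{\left(3 \right)} h U{\left(\frac{1}{-4 + \sqrt{4 + 6}} \right)} = 0 \cdot 39 \left(-9\right) = 0 \left(-9\right) = 0$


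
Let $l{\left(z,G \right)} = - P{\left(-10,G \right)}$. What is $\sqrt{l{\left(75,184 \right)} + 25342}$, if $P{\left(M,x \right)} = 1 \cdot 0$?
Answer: $\sqrt{25342} \approx 159.19$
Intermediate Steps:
$P{\left(M,x \right)} = 0$
$l{\left(z,G \right)} = 0$ ($l{\left(z,G \right)} = \left(-1\right) 0 = 0$)
$\sqrt{l{\left(75,184 \right)} + 25342} = \sqrt{0 + 25342} = \sqrt{25342}$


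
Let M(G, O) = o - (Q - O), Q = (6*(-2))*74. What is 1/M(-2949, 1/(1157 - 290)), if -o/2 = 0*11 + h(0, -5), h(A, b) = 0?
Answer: 867/769897 ≈ 0.0011261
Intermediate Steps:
o = 0 (o = -2*(0*11 + 0) = -2*(0 + 0) = -2*0 = 0)
Q = -888 (Q = -12*74 = -888)
M(G, O) = 888 + O (M(G, O) = 0 - (-888 - O) = 0 + (888 + O) = 888 + O)
1/M(-2949, 1/(1157 - 290)) = 1/(888 + 1/(1157 - 290)) = 1/(888 + 1/867) = 1/(769897/867) = 867/769897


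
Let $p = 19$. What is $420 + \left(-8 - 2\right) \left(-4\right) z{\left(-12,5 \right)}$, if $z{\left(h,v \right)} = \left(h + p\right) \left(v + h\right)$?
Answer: $-1540$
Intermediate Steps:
$z{\left(h,v \right)} = \left(19 + h\right) \left(h + v\right)$ ($z{\left(h,v \right)} = \left(h + 19\right) \left(v + h\right) = \left(19 + h\right) \left(h + v\right)$)
$420 + \left(-8 - 2\right) \left(-4\right) z{\left(-12,5 \right)} = 420 + \left(-8 - 2\right) \left(-4\right) \left(\left(-12\right)^{2} + 19 \left(-12\right) + 19 \cdot 5 - 60\right) = 420 + \left(-8 - 2\right) \left(-4\right) \left(144 - 228 + 95 - 60\right) = 420 + \left(-8 - 2\right) \left(-4\right) \left(-49\right) = 420 + \left(-10\right) \left(-4\right) \left(-49\right) = 420 + 40 \left(-49\right) = 420 - 1960 = -1540$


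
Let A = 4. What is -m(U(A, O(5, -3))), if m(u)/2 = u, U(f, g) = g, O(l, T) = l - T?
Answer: -16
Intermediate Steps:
m(u) = 2*u
-m(U(A, O(5, -3))) = -2*(5 - 1*(-3)) = -2*(5 + 3) = -2*8 = -1*16 = -16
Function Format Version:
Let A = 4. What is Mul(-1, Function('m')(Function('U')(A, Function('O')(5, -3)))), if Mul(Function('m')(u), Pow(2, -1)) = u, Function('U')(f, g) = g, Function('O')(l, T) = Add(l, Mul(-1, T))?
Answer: -16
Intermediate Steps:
Function('m')(u) = Mul(2, u)
Mul(-1, Function('m')(Function('U')(A, Function('O')(5, -3)))) = Mul(-1, Mul(2, Add(5, Mul(-1, -3)))) = Mul(-1, Mul(2, Add(5, 3))) = Mul(-1, Mul(2, 8)) = Mul(-1, 16) = -16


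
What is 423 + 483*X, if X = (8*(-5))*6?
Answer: -115497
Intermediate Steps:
X = -240 (X = -40*6 = -240)
423 + 483*X = 423 + 483*(-240) = 423 - 115920 = -115497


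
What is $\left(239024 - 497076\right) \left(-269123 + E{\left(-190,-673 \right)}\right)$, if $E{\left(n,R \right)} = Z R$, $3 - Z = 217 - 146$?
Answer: $57638236668$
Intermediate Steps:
$Z = -68$ ($Z = 3 - \left(217 - 146\right) = 3 - 71 = -68$)
$E{\left(n,R \right)} = - 68 R$
$\left(239024 - 497076\right) \left(-269123 + E{\left(-190,-673 \right)}\right) = \left(239024 - 497076\right) \left(-269123 - -45764\right) = - 258052 \left(-269123 + 45764\right) = \left(-258052\right) \left(-223359\right) = 57638236668$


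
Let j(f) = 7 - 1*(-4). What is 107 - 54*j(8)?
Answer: -487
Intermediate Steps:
j(f) = 11 (j(f) = 7 + 4 = 11)
107 - 54*j(8) = 107 - 54*11 = 107 - 594 = -487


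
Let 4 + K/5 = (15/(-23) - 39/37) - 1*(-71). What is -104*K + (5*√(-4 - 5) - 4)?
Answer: -28897204/851 + 15*I ≈ -33957.0 + 15.0*I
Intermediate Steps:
K = 277825/851 (K = -20 + 5*((15/(-23) - 39/37) - 1*(-71)) = -20 + 5*((15*(-1/23) - 39*1/37) + 71) = -20 + 5*((-15/23 - 39/37) + 71) = -20 + 5*(-1452/851 + 71) = -20 + 5*(58969/851) = -20 + 294845/851 = 277825/851 ≈ 326.47)
-104*K + (5*√(-4 - 5) - 4) = -104*277825/851 + (5*√(-4 - 5) - 4) = -28893800/851 + (5*√(-9) - 4) = -28893800/851 + (5*(3*I) - 4) = -28893800/851 + (15*I - 4) = -28893800/851 + (-4 + 15*I) = -28897204/851 + 15*I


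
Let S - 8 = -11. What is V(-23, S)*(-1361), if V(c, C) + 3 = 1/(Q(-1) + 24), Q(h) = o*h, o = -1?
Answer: 100714/25 ≈ 4028.6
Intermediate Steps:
S = -3 (S = 8 - 11 = -3)
Q(h) = -h
V(c, C) = -74/25 (V(c, C) = -3 + 1/(-1*(-1) + 24) = -3 + 1/(1 + 24) = -3 + 1/25 = -74/25)
V(-23, S)*(-1361) = -74/25*(-1361) = 100714/25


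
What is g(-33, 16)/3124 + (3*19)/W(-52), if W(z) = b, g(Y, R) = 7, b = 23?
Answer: 178229/71852 ≈ 2.4805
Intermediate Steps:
W(z) = 23
g(-33, 16)/3124 + (3*19)/W(-52) = 7/3124 + (3*19)/23 = 7*(1/3124) + 57*(1/23) = 7/3124 + 57/23 = 178229/71852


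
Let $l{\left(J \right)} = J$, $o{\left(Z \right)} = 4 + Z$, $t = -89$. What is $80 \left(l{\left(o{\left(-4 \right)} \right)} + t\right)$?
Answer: $-7120$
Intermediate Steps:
$80 \left(l{\left(o{\left(-4 \right)} \right)} + t\right) = 80 \left(\left(4 - 4\right) - 89\right) = 80 \left(0 - 89\right) = 80 \left(-89\right) = -7120$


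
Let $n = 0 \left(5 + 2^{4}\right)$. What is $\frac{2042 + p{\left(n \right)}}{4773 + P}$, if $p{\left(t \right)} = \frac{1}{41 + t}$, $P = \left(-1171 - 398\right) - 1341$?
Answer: $\frac{83723}{76383} \approx 1.0961$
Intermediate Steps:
$P = -2910$ ($P = -1569 - 1341 = -2910$)
$n = 0$ ($n = 0 \left(5 + 16\right) = 0 \cdot 21 = 0$)
$\frac{2042 + p{\left(n \right)}}{4773 + P} = \frac{2042 + \frac{1}{41 + 0}}{4773 - 2910} = \frac{2042 + \frac{1}{41}}{1863} = \left(2042 + \frac{1}{41}\right) \frac{1}{1863} = \frac{83723}{41} \cdot \frac{1}{1863} = \frac{83723}{76383}$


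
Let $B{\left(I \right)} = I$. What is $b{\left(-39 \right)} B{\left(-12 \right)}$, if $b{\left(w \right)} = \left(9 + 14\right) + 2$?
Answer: $-300$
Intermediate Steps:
$b{\left(w \right)} = 25$ ($b{\left(w \right)} = 23 + 2 = 25$)
$b{\left(-39 \right)} B{\left(-12 \right)} = 25 \left(-12\right) = -300$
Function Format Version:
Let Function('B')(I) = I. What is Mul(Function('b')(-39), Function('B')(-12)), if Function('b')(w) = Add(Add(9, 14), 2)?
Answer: -300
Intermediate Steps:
Function('b')(w) = 25 (Function('b')(w) = Add(23, 2) = 25)
Mul(Function('b')(-39), Function('B')(-12)) = Mul(25, -12) = -300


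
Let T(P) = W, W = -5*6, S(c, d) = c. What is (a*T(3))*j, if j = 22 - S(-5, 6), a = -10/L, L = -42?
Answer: -1350/7 ≈ -192.86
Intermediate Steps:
a = 5/21 (a = -10/(-42) = -10*(-1/42) = 5/21 ≈ 0.23810)
W = -30
T(P) = -30
j = 27 (j = 22 - 1*(-5) = 22 + 5 = 27)
(a*T(3))*j = ((5/21)*(-30))*27 = -50/7*27 = -1350/7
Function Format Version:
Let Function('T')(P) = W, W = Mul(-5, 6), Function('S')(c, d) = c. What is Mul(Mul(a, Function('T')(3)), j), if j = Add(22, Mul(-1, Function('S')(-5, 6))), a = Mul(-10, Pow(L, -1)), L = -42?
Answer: Rational(-1350, 7) ≈ -192.86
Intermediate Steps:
a = Rational(5, 21) (a = Mul(-10, Pow(-42, -1)) = Mul(-10, Rational(-1, 42)) = Rational(5, 21) ≈ 0.23810)
W = -30
Function('T')(P) = -30
j = 27 (j = Add(22, Mul(-1, -5)) = Add(22, 5) = 27)
Mul(Mul(a, Function('T')(3)), j) = Mul(Mul(Rational(5, 21), -30), 27) = Mul(Rational(-50, 7), 27) = Rational(-1350, 7)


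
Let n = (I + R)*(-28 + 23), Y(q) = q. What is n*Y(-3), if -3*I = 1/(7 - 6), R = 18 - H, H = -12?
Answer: 445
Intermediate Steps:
R = 30 (R = 18 - 1*(-12) = 18 + 12 = 30)
I = -1/3 (I = -1/(3*(7 - 6)) = -1/3/1 = -1/3*1 = -1/3 ≈ -0.33333)
n = -445/3 (n = (-1/3 + 30)*(-28 + 23) = (89/3)*(-5) = -445/3 ≈ -148.33)
n*Y(-3) = -445/3*(-3) = 445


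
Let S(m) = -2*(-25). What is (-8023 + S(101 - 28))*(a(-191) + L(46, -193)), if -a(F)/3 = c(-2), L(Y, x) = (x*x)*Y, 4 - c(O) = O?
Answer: -13661225228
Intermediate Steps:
c(O) = 4 - O
L(Y, x) = Y*x² (L(Y, x) = x²*Y = Y*x²)
a(F) = -18 (a(F) = -3*(4 - 1*(-2)) = -3*(4 + 2) = -3*6 = -18)
S(m) = 50
(-8023 + S(101 - 28))*(a(-191) + L(46, -193)) = (-8023 + 50)*(-18 + 46*(-193)²) = -7973*(-18 + 46*37249) = -7973*(-18 + 1713454) = -7973*1713436 = -13661225228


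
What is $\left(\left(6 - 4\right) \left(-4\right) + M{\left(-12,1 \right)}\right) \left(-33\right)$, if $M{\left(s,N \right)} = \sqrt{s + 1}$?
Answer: $264 - 33 i \sqrt{11} \approx 264.0 - 109.45 i$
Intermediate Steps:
$M{\left(s,N \right)} = \sqrt{1 + s}$
$\left(\left(6 - 4\right) \left(-4\right) + M{\left(-12,1 \right)}\right) \left(-33\right) = \left(\left(6 - 4\right) \left(-4\right) + \sqrt{1 - 12}\right) \left(-33\right) = \left(2 \left(-4\right) + \sqrt{-11}\right) \left(-33\right) = \left(-8 + i \sqrt{11}\right) \left(-33\right) = 264 - 33 i \sqrt{11}$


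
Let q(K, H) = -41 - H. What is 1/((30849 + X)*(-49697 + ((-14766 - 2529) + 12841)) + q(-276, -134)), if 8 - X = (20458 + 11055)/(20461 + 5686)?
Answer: -26147/43688291488695 ≈ -5.9849e-10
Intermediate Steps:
X = 177663/26147 (X = 8 - (20458 + 11055)/(20461 + 5686) = 8 - 31513/26147 = 177663/26147 ≈ 6.7948)
1/((30849 + X)*(-49697 + ((-14766 - 2529) + 12841)) + q(-276, -134)) = 1/((30849 + 177663/26147)*(-49697 + ((-14766 - 2529) + 12841)) + (-41 - 1*(-134))) = 1/(806786466*(-49697 + (-17295 + 12841))/26147 + (-41 + 134)) = 1/(806786466*(-49697 - 4454)/26147 + 93) = 1/((806786466/26147)*(-54151) + 93) = 1/(-43688293920366/26147 + 93) = 1/(-43688291488695/26147) = -26147/43688291488695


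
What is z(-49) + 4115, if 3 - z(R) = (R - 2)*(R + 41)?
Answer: 3710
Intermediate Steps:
z(R) = 3 - (-2 + R)*(41 + R) (z(R) = 3 - (R - 2)*(R + 41) = 3 - (-2 + R)*(41 + R))
z(-49) + 4115 = (85 - 1*(-49)**2 - 39*(-49)) + 4115 = (85 - 1*2401 + 1911) + 4115 = (85 - 2401 + 1911) + 4115 = -405 + 4115 = 3710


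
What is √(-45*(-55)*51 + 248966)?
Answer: √375191 ≈ 612.53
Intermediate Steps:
√(-45*(-55)*51 + 248966) = √(2475*51 + 248966) = √(126225 + 248966) = √375191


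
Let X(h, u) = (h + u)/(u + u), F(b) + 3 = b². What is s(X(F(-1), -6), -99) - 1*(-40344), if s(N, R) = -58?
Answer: 40286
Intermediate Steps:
F(b) = -3 + b²
X(h, u) = (h + u)/(2*u) (X(h, u) = (h + u)/((2*u)) = (h + u)*(1/(2*u)) = (h + u)/(2*u))
s(X(F(-1), -6), -99) - 1*(-40344) = -58 - 1*(-40344) = -58 + 40344 = 40286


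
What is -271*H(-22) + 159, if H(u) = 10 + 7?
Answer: -4448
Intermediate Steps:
H(u) = 17
-271*H(-22) + 159 = -271*17 + 159 = -4607 + 159 = -4448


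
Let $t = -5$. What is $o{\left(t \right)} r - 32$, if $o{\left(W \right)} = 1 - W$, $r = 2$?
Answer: $-20$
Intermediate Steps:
$o{\left(t \right)} r - 32 = \left(1 - -5\right) 2 - 32 = \left(1 + 5\right) 2 - 32 = 6 \cdot 2 - 32 = 12 - 32 = -20$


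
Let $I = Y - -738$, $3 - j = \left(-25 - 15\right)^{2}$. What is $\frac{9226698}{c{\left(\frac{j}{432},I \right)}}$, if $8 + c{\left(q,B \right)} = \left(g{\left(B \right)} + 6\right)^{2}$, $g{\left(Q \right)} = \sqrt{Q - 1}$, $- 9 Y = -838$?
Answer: $\frac{641320097886}{49962313} - \frac{2989450152 \sqrt{7471}}{49962313} \approx 7664.3$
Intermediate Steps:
$Y = \frac{838}{9}$ ($Y = \left(- \frac{1}{9}\right) \left(-838\right) = \frac{838}{9} \approx 93.111$)
$g{\left(Q \right)} = \sqrt{-1 + Q}$
$j = -1597$ ($j = 3 - \left(-25 - 15\right)^{2} = 3 - \left(-40\right)^{2} = 3 - 1600 = -1597$)
$I = \frac{7480}{9}$ ($I = \frac{838}{9} - -738 = \frac{838}{9} + 738 = \frac{7480}{9} \approx 831.11$)
$c{\left(q,B \right)} = -8 + \left(6 + \sqrt{-1 + B}\right)^{2}$ ($c{\left(q,B \right)} = -8 + \left(\sqrt{-1 + B} + 6\right)^{2} = -8 + \left(6 + \sqrt{-1 + B}\right)^{2}$)
$\frac{9226698}{c{\left(\frac{j}{432},I \right)}} = \frac{9226698}{-8 + \left(6 + \sqrt{-1 + \frac{7480}{9}}\right)^{2}} = \frac{9226698}{-8 + \left(6 + \sqrt{\frac{7471}{9}}\right)^{2}} = \frac{9226698}{-8 + \left(6 + \frac{\sqrt{7471}}{3}\right)^{2}}$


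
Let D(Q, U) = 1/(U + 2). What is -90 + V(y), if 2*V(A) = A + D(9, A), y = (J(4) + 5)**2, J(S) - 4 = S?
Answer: -940/171 ≈ -5.4971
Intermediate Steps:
D(Q, U) = 1/(2 + U)
J(S) = 4 + S
y = 169 (y = ((4 + 4) + 5)**2 = (8 + 5)**2 = 13**2 = 169)
V(A) = A/2 + 1/(2*(2 + A)) (V(A) = (A + 1/(2 + A))/2 = A/2 + 1/(2*(2 + A)))
-90 + V(y) = -90 + (1 + 169*(2 + 169))/(2*(2 + 169)) = -90 + (1/2)*(1 + 169*171)/171 = -90 + (1/2)*(1/171)*(1 + 28899) = -90 + (1/2)*(1/171)*28900 = -90 + 14450/171 = -940/171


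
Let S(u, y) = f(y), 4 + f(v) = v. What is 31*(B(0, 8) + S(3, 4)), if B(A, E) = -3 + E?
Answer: 155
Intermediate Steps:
f(v) = -4 + v
S(u, y) = -4 + y
31*(B(0, 8) + S(3, 4)) = 31*((-3 + 8) + (-4 + 4)) = 31*(5 + 0) = 31*5 = 155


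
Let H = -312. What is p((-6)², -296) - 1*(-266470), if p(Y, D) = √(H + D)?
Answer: 266470 + 4*I*√38 ≈ 2.6647e+5 + 24.658*I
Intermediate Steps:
p(Y, D) = √(-312 + D)
p((-6)², -296) - 1*(-266470) = √(-312 - 296) - 1*(-266470) = √(-608) + 266470 = 4*I*√38 + 266470 = 266470 + 4*I*√38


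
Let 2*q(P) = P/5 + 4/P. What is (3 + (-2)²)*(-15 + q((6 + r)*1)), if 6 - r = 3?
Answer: -8743/90 ≈ -97.144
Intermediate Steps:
r = 3 (r = 6 - 1*3 = 6 - 3 = 3)
q(P) = 2/P + P/10 (q(P) = (P/5 + 4/P)/2 = (4/P + P/5)/2 = 2/P + P/10)
(3 + (-2)²)*(-15 + q((6 + r)*1)) = (3 + (-2)²)*(-15 + (2/(((6 + 3)*1)) + ((6 + 3)*1)/10)) = (3 + 4)*(-15 + (2/((9*1)) + (9*1)/10)) = 7*(-15 + (2/9 + (⅒)*9)) = 7*(-15 + (2*(⅑) + 9/10)) = 7*(-15 + (2/9 + 9/10)) = 7*(-15 + 101/90) = 7*(-1249/90) = -8743/90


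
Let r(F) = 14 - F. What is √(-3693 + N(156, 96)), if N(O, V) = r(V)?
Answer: 5*I*√151 ≈ 61.441*I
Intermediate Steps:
N(O, V) = 14 - V
√(-3693 + N(156, 96)) = √(-3693 + (14 - 1*96)) = √(-3693 + (14 - 96)) = √(-3693 - 82) = √(-3775) = 5*I*√151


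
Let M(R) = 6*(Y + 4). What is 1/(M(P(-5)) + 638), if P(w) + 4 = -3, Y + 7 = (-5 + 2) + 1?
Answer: 1/608 ≈ 0.0016447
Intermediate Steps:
Y = -9 (Y = -7 + ((-5 + 2) + 1) = -7 + (-3 + 1) = -7 - 2 = -9)
P(w) = -7 (P(w) = -4 - 3 = -7)
M(R) = -30 (M(R) = 6*(-9 + 4) = 6*(-5) = -30)
1/(M(P(-5)) + 638) = 1/(-30 + 638) = 1/608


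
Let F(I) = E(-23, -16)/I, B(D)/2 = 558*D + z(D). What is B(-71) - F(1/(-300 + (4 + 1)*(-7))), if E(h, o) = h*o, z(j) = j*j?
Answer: 54126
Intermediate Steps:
z(j) = j²
B(D) = 2*D² + 1116*D (B(D) = 2*(558*D + D²) = 2*(D² + 558*D) = 2*D² + 1116*D)
F(I) = 368/I (F(I) = (-23*(-16))/I = 368/I)
B(-71) - F(1/(-300 + (4 + 1)*(-7))) = 2*(-71)*(558 - 71) - 368/(1/(-300 + (4 + 1)*(-7))) = 2*(-71)*487 - 368/(1/(-300 + 5*(-7))) = -69154 - 368/(1/(-300 - 35)) = -69154 - 368/(1/(-335)) = -69154 - 368/(-1/335) = -69154 - 368*(-335) = -69154 - 1*(-123280) = -69154 + 123280 = 54126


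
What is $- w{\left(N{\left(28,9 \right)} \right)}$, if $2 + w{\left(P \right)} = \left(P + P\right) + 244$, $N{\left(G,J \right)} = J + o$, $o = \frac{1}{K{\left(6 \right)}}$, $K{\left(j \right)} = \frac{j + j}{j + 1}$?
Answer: $- \frac{1567}{6} \approx -261.17$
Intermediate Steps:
$K{\left(j \right)} = \frac{2 j}{1 + j}$
$o = \frac{7}{12}$ ($o = \frac{1}{2 \cdot 6 \frac{1}{1 + 6}} = \frac{1}{2 \cdot 6 \cdot \frac{1}{7}} = \frac{1}{\frac{12}{7}} = \frac{7}{12} \approx 0.58333$)
$N{\left(G,J \right)} = \frac{7}{12} + J$ ($N{\left(G,J \right)} = J + \frac{7}{12} = \frac{7}{12} + J$)
$w{\left(P \right)} = 242 + 2 P$ ($w{\left(P \right)} = -2 + \left(\left(P + P\right) + 244\right) = -2 + \left(2 P + 244\right) = -2 + \left(244 + 2 P\right) = 242 + 2 P$)
$- w{\left(N{\left(28,9 \right)} \right)} = - (242 + 2 \left(\frac{7}{12} + 9\right)) = - (242 + 2 \cdot \frac{115}{12}) = - (242 + \frac{115}{6}) = \left(-1\right) \frac{1567}{6} = - \frac{1567}{6}$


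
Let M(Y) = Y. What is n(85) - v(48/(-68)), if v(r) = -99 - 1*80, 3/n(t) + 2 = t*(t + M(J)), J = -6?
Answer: 1201630/6713 ≈ 179.00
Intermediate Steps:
n(t) = 3/(-2 + t*(-6 + t)) (n(t) = 3/(-2 + t*(t - 6)) = 3/(-2 + t*(-6 + t)))
v(r) = -179 (v(r) = -99 - 80 = -179)
n(85) - v(48/(-68)) = 3/(-2 + 85² - 6*85) - 1*(-179) = 3/(-2 + 7225 - 510) + 179 = 3/6713 + 179 = 1201630/6713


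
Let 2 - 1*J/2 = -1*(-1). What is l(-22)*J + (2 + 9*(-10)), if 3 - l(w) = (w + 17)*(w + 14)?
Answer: -162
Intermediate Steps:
J = 2 (J = 4 - (-2)*(-1) = 4 - 2*1 = 4 - 2 = 2)
l(w) = 3 - (14 + w)*(17 + w) (l(w) = 3 - (w + 17)*(w + 14) = 3 - (17 + w)*(14 + w) = 3 - (14 + w)*(17 + w))
l(-22)*J + (2 + 9*(-10)) = (-235 - 1*(-22)**2 - 31*(-22))*2 + (2 + 9*(-10)) = (-235 - 1*484 + 682)*2 + (2 - 90) = (-235 - 484 + 682)*2 - 88 = -37*2 - 88 = -74 - 88 = -162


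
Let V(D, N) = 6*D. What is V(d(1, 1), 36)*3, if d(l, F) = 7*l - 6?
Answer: 18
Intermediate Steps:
d(l, F) = -6 + 7*l
V(d(1, 1), 36)*3 = (6*(-6 + 7*1))*3 = (6*(-6 + 7))*3 = (6*1)*3 = 6*3 = 18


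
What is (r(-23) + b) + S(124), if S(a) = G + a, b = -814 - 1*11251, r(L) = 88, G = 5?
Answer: -11848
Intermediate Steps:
b = -12065 (b = -814 - 11251 = -12065)
S(a) = 5 + a
(r(-23) + b) + S(124) = (88 - 12065) + (5 + 124) = -11977 + 129 = -11848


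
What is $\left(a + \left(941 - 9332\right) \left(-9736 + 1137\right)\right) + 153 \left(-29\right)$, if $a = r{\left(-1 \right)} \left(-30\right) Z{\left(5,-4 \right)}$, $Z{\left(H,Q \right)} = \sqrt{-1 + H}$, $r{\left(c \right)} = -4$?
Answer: $72150012$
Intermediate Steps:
$a = 240$ ($a = \left(-4\right) \left(-30\right) \sqrt{-1 + 5} = 120 \sqrt{4} = 120 \cdot 2 = 240$)
$\left(a + \left(941 - 9332\right) \left(-9736 + 1137\right)\right) + 153 \left(-29\right) = \left(240 + \left(941 - 9332\right) \left(-9736 + 1137\right)\right) + 153 \left(-29\right) = \left(240 - -72154209\right) - 4437 = \left(240 + 72154209\right) - 4437 = 72154449 - 4437 = 72150012$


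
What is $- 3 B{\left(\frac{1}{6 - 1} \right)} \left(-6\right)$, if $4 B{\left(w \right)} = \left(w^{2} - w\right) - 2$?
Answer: $- \frac{243}{25} \approx -9.72$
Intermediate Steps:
$B{\left(w \right)} = - \frac{1}{2} - \frac{w}{4} + \frac{w^{2}}{4}$ ($B{\left(w \right)} = \frac{\left(w^{2} - w\right) - 2}{4} = \frac{-2 + w^{2} - w}{4} = - \frac{1}{2} - \frac{w}{4} + \frac{w^{2}}{4}$)
$- 3 B{\left(\frac{1}{6 - 1} \right)} \left(-6\right) = - 3 \left(- \frac{1}{2} - \frac{1}{4 \left(6 - 1\right)} + \frac{\left(\frac{1}{6 - 1}\right)^{2}}{4}\right) \left(-6\right) = - 3 \left(- \frac{1}{2} - \frac{1}{4 \cdot 5} + \frac{\left(\frac{1}{5}\right)^{2}}{4}\right) \left(-6\right) = - 3 \left(- \frac{1}{2} - \frac{1}{20} + \frac{1}{4 \cdot 25}\right) \left(-6\right) = - 3 \left(- \frac{1}{2} - \frac{1}{20} + \frac{1}{4} \cdot \frac{1}{25}\right) \left(-6\right) = - 3 \left(- \frac{1}{2} - \frac{1}{20} + \frac{1}{100}\right) \left(-6\right) = \left(-3\right) \left(- \frac{27}{50}\right) \left(-6\right) = \frac{81}{50} \left(-6\right) = - \frac{243}{25}$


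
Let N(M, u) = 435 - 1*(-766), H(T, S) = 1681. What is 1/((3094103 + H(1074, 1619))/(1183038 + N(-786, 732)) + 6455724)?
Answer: 1184239/7645123229820 ≈ 1.5490e-7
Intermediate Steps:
N(M, u) = 1201 (N(M, u) = 435 + 766 = 1201)
1/((3094103 + H(1074, 1619))/(1183038 + N(-786, 732)) + 6455724) = 1/((3094103 + 1681)/(1183038 + 1201) + 6455724) = 1/(3095784/1184239 + 6455724) = 1/(7645123229820/1184239) = 1184239/7645123229820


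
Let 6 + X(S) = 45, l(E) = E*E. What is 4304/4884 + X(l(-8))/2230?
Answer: 2447099/2722830 ≈ 0.89873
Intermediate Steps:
l(E) = E²
X(S) = 39 (X(S) = -6 + 45 = 39)
4304/4884 + X(l(-8))/2230 = 4304/4884 + 39/2230 = 4304*(1/4884) + 39*(1/2230) = 1076/1221 + 39/2230 = 2447099/2722830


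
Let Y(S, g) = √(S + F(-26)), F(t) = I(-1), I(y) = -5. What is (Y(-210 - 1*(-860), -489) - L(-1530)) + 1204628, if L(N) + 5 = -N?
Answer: 1203103 + √645 ≈ 1.2031e+6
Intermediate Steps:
F(t) = -5
Y(S, g) = √(-5 + S) (Y(S, g) = √(S - 5) = √(-5 + S))
L(N) = -5 - N
(Y(-210 - 1*(-860), -489) - L(-1530)) + 1204628 = (√(-5 + (-210 - 1*(-860))) - (-5 - 1*(-1530))) + 1204628 = (√(-5 + (-210 + 860)) - (-5 + 1530)) + 1204628 = (√(-5 + 650) - 1*1525) + 1204628 = (√645 - 1525) + 1204628 = (-1525 + √645) + 1204628 = 1203103 + √645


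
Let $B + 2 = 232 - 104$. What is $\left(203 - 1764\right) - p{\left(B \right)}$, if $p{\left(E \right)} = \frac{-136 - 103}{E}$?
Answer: $- \frac{196447}{126} \approx -1559.1$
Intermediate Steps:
$B = 126$ ($B = -2 + \left(232 - 104\right) = -2 + 128 = 126$)
$p{\left(E \right)} = - \frac{239}{E}$ ($p{\left(E \right)} = \frac{-136 - 103}{E} = - \frac{239}{E}$)
$\left(203 - 1764\right) - p{\left(B \right)} = \left(203 - 1764\right) - - \frac{239}{126} = \left(203 - 1764\right) - \left(-239\right) \frac{1}{126} = -1561 - - \frac{239}{126} = -1561 + \frac{239}{126} = - \frac{196447}{126}$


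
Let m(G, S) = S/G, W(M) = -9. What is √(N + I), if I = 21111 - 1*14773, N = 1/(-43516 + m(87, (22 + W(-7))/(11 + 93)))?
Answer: √5813914222689284090/30287135 ≈ 79.612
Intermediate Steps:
N = -696/30287135 (N = 1/(-43516 + ((22 - 9)/(11 + 93))/87) = 1/(-43516 + (13/104)*(1/87)) = 1/(-43516 + (13*(1/104))*(1/87)) = 1/(-43516 + (⅛)*(1/87)) = 1/(-43516 + 1/696) = 1/(-30287135/696) = -696/30287135 ≈ -2.2980e-5)
I = 6338 (I = 21111 - 14773 = 6338)
√(N + I) = √(-696/30287135 + 6338) = √(191959860934/30287135) = √5813914222689284090/30287135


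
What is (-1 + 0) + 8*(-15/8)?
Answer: -16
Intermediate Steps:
(-1 + 0) + 8*(-15/8) = -1 + 8*(-15*⅛) = -1 + 8*(-15/8) = -1 - 15 = -16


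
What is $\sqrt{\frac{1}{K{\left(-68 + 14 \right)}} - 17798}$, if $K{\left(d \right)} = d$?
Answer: $\frac{i \sqrt{5766558}}{18} \approx 133.41 i$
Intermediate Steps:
$\sqrt{\frac{1}{K{\left(-68 + 14 \right)}} - 17798} = \sqrt{\frac{1}{-68 + 14} - 17798} = \sqrt{\frac{1}{-54} - 17798} = \sqrt{- \frac{1}{54} - 17798} = \sqrt{- \frac{961093}{54}} = \frac{i \sqrt{5766558}}{18}$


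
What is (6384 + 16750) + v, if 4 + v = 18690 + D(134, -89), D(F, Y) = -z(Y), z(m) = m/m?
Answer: 41819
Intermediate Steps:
z(m) = 1
D(F, Y) = -1 (D(F, Y) = -1*1 = -1)
v = 18685 (v = -4 + (18690 - 1) = -4 + 18689 = 18685)
(6384 + 16750) + v = (6384 + 16750) + 18685 = 23134 + 18685 = 41819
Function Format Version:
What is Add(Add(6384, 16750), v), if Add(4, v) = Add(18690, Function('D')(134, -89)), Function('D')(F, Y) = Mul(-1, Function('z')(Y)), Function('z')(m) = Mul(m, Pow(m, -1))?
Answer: 41819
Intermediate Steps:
Function('z')(m) = 1
Function('D')(F, Y) = -1 (Function('D')(F, Y) = Mul(-1, 1) = -1)
v = 18685 (v = Add(-4, Add(18690, -1)) = Add(-4, 18689) = 18685)
Add(Add(6384, 16750), v) = Add(Add(6384, 16750), 18685) = Add(23134, 18685) = 41819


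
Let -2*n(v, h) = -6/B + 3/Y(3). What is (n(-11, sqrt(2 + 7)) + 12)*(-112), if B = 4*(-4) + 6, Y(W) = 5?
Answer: -6384/5 ≈ -1276.8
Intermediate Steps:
B = -10 (B = -16 + 6 = -10)
n(v, h) = -3/5 (n(v, h) = -(-6/(-10) + 3/5)/2 = -(-6*(-1/10) + 3*(1/5))/2 = -(3/5 + 3/5)/2 = -1/2*6/5 = -3/5)
(n(-11, sqrt(2 + 7)) + 12)*(-112) = (-3/5 + 12)*(-112) = (57/5)*(-112) = -6384/5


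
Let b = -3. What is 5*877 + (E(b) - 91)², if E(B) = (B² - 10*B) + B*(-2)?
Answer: 6501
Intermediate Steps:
E(B) = B² - 12*B (E(B) = (B² - 10*B) - 2*B = B² - 12*B)
5*877 + (E(b) - 91)² = 5*877 + (-3*(-12 - 3) - 91)² = 4385 + (-3*(-15) - 91)² = 4385 + (45 - 91)² = 4385 + (-46)² = 4385 + 2116 = 6501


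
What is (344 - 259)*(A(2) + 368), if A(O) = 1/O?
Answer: 62645/2 ≈ 31323.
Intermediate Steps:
(344 - 259)*(A(2) + 368) = (344 - 259)*(1/2 + 368) = 85*(½ + 368) = 85*(737/2) = 62645/2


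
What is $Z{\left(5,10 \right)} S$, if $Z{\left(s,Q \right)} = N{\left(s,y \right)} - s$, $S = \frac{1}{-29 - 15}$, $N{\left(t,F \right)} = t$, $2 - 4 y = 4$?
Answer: $0$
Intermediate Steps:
$y = - \frac{1}{2}$ ($y = \frac{1}{2} - 1 = - \frac{1}{2} \approx -0.5$)
$S = - \frac{1}{44}$ ($S = \frac{1}{-44} = - \frac{1}{44} \approx -0.022727$)
$Z{\left(s,Q \right)} = 0$ ($Z{\left(s,Q \right)} = s - s = 0$)
$Z{\left(5,10 \right)} S = 0 \left(- \frac{1}{44}\right) = 0$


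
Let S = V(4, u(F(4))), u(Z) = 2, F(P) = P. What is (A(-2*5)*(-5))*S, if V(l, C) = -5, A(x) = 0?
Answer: 0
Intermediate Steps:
S = -5
(A(-2*5)*(-5))*S = (0*(-5))*(-5) = 0*(-5) = 0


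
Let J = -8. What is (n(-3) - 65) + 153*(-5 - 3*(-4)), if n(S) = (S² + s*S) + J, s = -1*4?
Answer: 1019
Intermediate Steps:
s = -4
n(S) = -8 + S² - 4*S (n(S) = (S² - 4*S) - 8 = -8 + S² - 4*S)
(n(-3) - 65) + 153*(-5 - 3*(-4)) = ((-8 + (-3)² - 4*(-3)) - 65) + 153*(-5 - 3*(-4)) = ((-8 + 9 + 12) - 65) + 153*(-5 + 12) = (13 - 65) + 153*7 = -52 + 1071 = 1019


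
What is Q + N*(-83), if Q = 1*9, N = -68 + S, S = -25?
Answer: 7728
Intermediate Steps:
N = -93 (N = -68 - 25 = -93)
Q = 9
Q + N*(-83) = 9 - 93*(-83) = 9 + 7719 = 7728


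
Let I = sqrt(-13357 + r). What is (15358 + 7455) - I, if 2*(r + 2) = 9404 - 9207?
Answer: 22813 - I*sqrt(53042)/2 ≈ 22813.0 - 115.15*I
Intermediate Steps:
r = 193/2 (r = -2 + (9404 - 9207)/2 = -2 + (1/2)*197 = -2 + 197/2 = 193/2 ≈ 96.500)
I = I*sqrt(53042)/2 (I = sqrt(-13357 + 193/2) = sqrt(-26521/2) = I*sqrt(53042)/2 ≈ 115.15*I)
(15358 + 7455) - I = (15358 + 7455) - I*sqrt(53042)/2 = 22813 - I*sqrt(53042)/2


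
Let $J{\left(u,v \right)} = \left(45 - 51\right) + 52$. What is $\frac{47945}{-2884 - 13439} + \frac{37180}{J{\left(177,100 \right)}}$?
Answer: $\frac{302341835}{375429} \approx 805.32$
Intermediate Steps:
$J{\left(u,v \right)} = 46$ ($J{\left(u,v \right)} = -6 + 52 = 46$)
$\frac{47945}{-2884 - 13439} + \frac{37180}{J{\left(177,100 \right)}} = \frac{47945}{-2884 - 13439} + \frac{37180}{46} = \frac{47945}{-16323} + 37180 \cdot \frac{1}{46} = 47945 \left(- \frac{1}{16323}\right) + \frac{18590}{23} = - \frac{47945}{16323} + \frac{18590}{23} = \frac{302341835}{375429}$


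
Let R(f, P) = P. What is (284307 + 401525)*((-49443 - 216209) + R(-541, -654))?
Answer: -182641176592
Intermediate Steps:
(284307 + 401525)*((-49443 - 216209) + R(-541, -654)) = (284307 + 401525)*((-49443 - 216209) - 654) = 685832*(-265652 - 654) = 685832*(-266306) = -182641176592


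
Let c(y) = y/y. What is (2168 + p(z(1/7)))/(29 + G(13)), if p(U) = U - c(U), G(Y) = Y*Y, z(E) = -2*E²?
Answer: 106181/9702 ≈ 10.944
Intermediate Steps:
G(Y) = Y²
c(y) = 1
p(U) = -1 + U (p(U) = U - 1*1 = U - 1 = -1 + U)
(2168 + p(z(1/7)))/(29 + G(13)) = (2168 + (-1 - 2*(1/7)²))/(29 + 13²) = (2168 + (-1 - 2*(⅐)²))/(29 + 169) = (2168 + (-1 - 2*1/49))/198 = (2168 + (-1 - 2/49))*(1/198) = (2168 - 51/49)*(1/198) = (106181/49)*(1/198) = 106181/9702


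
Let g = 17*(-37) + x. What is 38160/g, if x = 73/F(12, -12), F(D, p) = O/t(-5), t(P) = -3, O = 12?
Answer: -50880/863 ≈ -58.957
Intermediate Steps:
F(D, p) = -4 (F(D, p) = 12/(-3) = 12*(-1/3) = -4)
x = -73/4 (x = 73/(-4) = 73*(-1/4) = -73/4 ≈ -18.250)
g = -2589/4 (g = 17*(-37) - 73/4 = -629 - 73/4 = -2589/4 ≈ -647.25)
38160/g = 38160/(-2589/4) = 38160*(-4/2589) = -50880/863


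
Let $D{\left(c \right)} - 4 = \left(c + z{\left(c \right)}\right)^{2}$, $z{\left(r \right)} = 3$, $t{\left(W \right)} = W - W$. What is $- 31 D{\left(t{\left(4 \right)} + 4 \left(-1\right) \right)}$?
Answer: $-155$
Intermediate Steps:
$t{\left(W \right)} = 0$
$D{\left(c \right)} = 4 + \left(3 + c\right)^{2}$ ($D{\left(c \right)} = 4 + \left(c + 3\right)^{2} = 4 + \left(3 + c\right)^{2}$)
$- 31 D{\left(t{\left(4 \right)} + 4 \left(-1\right) \right)} = - 31 \left(4 + \left(3 + \left(0 + 4 \left(-1\right)\right)\right)^{2}\right) = - 31 \left(4 + \left(3 + \left(0 - 4\right)\right)^{2}\right) = - 31 \left(4 + \left(3 - 4\right)^{2}\right) = - 31 \left(4 + \left(-1\right)^{2}\right) = - 31 \left(4 + 1\right) = \left(-31\right) 5 = -155$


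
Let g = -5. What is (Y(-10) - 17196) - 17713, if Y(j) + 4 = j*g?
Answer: -34863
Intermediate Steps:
Y(j) = -4 - 5*j (Y(j) = -4 + j*(-5) = -4 - 5*j)
(Y(-10) - 17196) - 17713 = ((-4 - 5*(-10)) - 17196) - 17713 = ((-4 + 50) - 17196) - 17713 = (46 - 17196) - 17713 = -17150 - 17713 = -34863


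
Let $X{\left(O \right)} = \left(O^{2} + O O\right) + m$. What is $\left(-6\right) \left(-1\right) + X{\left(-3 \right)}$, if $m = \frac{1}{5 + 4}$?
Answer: $\frac{217}{9} \approx 24.111$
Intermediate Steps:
$m = \frac{1}{9} \approx 0.11111$
$X{\left(O \right)} = \frac{1}{9} + 2 O^{2}$ ($X{\left(O \right)} = \left(O^{2} + O O\right) + \frac{1}{9} = \left(O^{2} + O^{2}\right) + \frac{1}{9} = 2 O^{2} + \frac{1}{9} = \frac{1}{9} + 2 O^{2}$)
$\left(-6\right) \left(-1\right) + X{\left(-3 \right)} = \left(-6\right) \left(-1\right) + \left(\frac{1}{9} + 2 \left(-3\right)^{2}\right) = 6 + \left(\frac{1}{9} + 2 \cdot 9\right) = 6 + \left(\frac{1}{9} + 18\right) = 6 + \frac{163}{9} = \frac{217}{9}$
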